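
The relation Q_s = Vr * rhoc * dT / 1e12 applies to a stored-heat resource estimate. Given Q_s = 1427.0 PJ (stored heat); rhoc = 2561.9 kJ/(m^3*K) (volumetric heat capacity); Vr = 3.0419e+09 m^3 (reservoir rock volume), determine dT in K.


dT = Q_s * 1e12 / (Vr * rhoc)
dT = 1427.0 * 1e12 / (3.0419e+09 * 2561.9)
dT = 183.11 K


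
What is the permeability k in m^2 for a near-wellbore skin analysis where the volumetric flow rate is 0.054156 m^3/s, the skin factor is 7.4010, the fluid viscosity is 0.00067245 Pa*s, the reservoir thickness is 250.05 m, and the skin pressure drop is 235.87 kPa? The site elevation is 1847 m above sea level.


k = S*q*mu / (2*pi*dP_s*1000*hr)
k = 7.4010*0.054156*0.00067245 / (2*pi*235.87*1000*250.05)
k = 7.2731e-13 m^2


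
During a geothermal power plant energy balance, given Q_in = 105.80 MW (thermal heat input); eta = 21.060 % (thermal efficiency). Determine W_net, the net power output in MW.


W_net = eta / 100 * Q_in
W_net = 21.060 / 100 * 105.80
W_net = 22.281 MW


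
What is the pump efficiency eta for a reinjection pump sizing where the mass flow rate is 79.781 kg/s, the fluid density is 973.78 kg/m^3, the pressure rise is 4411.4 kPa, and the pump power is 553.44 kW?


eta = mdot * dP / (rho * P_pump)
eta = 79.781 * 4411.4 / (973.78 * 553.44)
eta = 0.65305


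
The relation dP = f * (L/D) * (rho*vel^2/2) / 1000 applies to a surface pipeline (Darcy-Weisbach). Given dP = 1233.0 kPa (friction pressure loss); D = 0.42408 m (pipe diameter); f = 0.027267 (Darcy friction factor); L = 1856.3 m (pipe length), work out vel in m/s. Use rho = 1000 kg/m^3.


vel = sqrt(dP*1000*2*D / (f*L*rho))
vel = sqrt(1233.0*1000*2*0.42408 / (0.027267*1856.3*1000))
vel = 4.5455 m/s


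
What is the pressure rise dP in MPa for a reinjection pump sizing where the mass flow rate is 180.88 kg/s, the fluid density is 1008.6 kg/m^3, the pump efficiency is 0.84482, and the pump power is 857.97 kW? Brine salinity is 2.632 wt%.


dP = P_pump * rho * eta / mdot
dP = 857.97 * 1008.6 * 0.84482 / 180.88
dP = 4041.706 kPa
Convert: 4041.706 kPa * 0.001 = 4.0417 MPa
dP = 4.0417 MPa


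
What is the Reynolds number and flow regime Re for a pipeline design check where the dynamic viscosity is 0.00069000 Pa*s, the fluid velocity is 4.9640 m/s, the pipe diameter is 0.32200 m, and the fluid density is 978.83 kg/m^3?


Step 1: Re = rho*vel*D/mu = 978.83*4.964*0.322/0.00069 = 2.2675e+06
Step 2: Re = 2.2675e+06 > 4000, so flow is turbulent.
Re = 2.2675e+06 (turbulent)


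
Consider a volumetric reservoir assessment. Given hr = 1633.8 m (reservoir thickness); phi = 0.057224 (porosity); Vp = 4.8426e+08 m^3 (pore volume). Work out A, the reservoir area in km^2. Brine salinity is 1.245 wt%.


A = Vp / (1e6 * hr * phi)
A = 4.8426e+08 / (1e6 * 1633.8 * 0.057224)
A = 5.1797 km^2


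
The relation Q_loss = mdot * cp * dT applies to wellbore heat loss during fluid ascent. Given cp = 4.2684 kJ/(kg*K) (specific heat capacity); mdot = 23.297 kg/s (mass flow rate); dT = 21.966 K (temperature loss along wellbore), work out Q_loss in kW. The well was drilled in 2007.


Q_loss = mdot * cp * dT
Q_loss = 23.297 * 4.2684 * 21.966
Q_loss = 2184.3 kW


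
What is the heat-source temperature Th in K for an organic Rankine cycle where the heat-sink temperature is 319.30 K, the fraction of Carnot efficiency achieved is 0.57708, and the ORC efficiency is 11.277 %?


Th = Tc / (1 - (eta_orc/100)/f)
Th = 319.30 / (1 - (11.277/100)/0.57708)
Th = 396.85 K


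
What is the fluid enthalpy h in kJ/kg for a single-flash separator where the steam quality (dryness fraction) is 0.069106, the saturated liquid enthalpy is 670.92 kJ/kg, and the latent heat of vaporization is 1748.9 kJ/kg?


h = hf + x * hfg
h = 670.92 + 0.069106 * 1748.9
h = 791.78 kJ/kg


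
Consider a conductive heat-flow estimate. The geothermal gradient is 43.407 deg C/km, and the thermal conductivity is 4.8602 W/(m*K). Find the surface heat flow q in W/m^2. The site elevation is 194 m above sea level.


q = k * grad / 1000
q = 4.8602 * 43.407 / 1000
q = 0.21097 W/m^2


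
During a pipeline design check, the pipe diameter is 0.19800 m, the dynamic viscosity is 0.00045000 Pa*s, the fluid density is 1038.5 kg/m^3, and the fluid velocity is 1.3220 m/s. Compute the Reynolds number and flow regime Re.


Step 1: Re = rho*vel*D/mu = 1038.5*1.322*0.198/0.00045 = 6.0407e+05
Step 2: Re = 6.0407e+05 > 4000, so flow is turbulent.
Re = 6.0407e+05 (turbulent)


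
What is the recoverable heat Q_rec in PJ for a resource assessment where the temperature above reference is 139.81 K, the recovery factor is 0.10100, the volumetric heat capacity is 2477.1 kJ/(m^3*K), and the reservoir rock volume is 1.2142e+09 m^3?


Step 1: Q_s = Vr*rhoc*dT/1e12 = 1.2142e+09*2477.1*139.81/1e12 = 420.5058 PJ
Step 2: Q_rec = Q_s * RF = 420.5058 * 0.101 = 42.471 PJ
Q_rec = 42.471 PJ


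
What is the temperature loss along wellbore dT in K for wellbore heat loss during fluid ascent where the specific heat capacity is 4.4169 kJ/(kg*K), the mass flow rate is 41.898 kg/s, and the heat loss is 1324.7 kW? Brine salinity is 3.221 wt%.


dT = Q_loss / (mdot * cp)
dT = 1324.7 / (41.898 * 4.4169)
dT = 7.1582 K


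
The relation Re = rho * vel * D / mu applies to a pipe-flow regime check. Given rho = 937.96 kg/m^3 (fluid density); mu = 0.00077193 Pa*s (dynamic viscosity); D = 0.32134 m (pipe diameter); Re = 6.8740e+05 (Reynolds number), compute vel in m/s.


vel = Re * mu / (rho * D)
vel = 6.8740e+05 * 0.00077193 / (937.96 * 0.32134)
vel = 1.7605 m/s


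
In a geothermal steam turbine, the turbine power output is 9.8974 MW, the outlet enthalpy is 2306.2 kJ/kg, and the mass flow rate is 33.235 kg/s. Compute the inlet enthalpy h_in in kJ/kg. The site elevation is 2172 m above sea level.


h_in = h_out + P * 1000 / mdot
h_in = 2306.2 + 9.8974 * 1000 / 33.235
h_in = 2604.0 kJ/kg


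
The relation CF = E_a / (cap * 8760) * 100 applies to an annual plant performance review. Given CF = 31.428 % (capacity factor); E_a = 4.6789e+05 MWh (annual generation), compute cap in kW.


cap = E_a / (CF/100 * 8760)
cap = 4.6789e+05 / (31.428/100 * 8760)
cap = 169.9507 MW
Convert: 169.9507 MW * 1000.0 = 1.6995e+05 kW
cap = 1.6995e+05 kW


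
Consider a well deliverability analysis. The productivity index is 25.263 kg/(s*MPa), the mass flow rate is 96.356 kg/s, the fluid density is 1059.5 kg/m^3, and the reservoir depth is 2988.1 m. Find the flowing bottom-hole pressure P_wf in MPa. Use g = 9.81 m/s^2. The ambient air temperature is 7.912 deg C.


Step 1: P_i = rho*g*h/1e6 = 1059.5*9.81*2988.1/1e6 = 31.05740 MPa
Step 2: P_wf = P_i - mdot/PI = 31.05740 - 96.356/25.263 = 27.243 MPa
P_wf = 27.243 MPa


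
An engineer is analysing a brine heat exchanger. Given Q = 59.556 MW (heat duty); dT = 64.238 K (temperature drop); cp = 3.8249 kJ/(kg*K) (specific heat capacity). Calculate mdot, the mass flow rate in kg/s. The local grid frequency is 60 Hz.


mdot = Q * 1000 / (cp * dT)
mdot = 59.556 * 1000 / (3.8249 * 64.238)
mdot = 242.39 kg/s


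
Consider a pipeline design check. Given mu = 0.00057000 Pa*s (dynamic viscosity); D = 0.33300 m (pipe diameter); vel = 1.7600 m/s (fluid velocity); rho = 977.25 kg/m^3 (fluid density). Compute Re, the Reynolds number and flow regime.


Step 1: Re = rho*vel*D/mu = 977.25*1.76*0.333/0.00057 = 1.0048e+06
Step 2: Re = 1.0048e+06 > 4000, so flow is turbulent.
Re = 1.0048e+06 (turbulent)


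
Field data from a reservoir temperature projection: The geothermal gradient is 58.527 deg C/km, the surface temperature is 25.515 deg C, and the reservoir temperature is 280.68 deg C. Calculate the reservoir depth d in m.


d = (T_res - T_surf) / grad * 1000
d = (280.68 - 25.515) / 58.527 * 1000
d = 4359.8 m


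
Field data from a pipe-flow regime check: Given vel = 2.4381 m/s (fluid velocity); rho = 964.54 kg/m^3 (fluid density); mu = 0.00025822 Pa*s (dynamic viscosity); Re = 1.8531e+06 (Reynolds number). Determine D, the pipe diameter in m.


D = Re * mu / (rho * vel)
D = 1.8531e+06 * 0.00025822 / (964.54 * 2.4381)
D = 0.20348 m


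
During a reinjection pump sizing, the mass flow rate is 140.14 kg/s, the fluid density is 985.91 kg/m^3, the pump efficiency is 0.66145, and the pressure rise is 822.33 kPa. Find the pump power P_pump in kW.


P_pump = mdot * dP / (rho * eta)
P_pump = 140.14 * 822.33 / (985.91 * 0.66145)
P_pump = 176.72 kW


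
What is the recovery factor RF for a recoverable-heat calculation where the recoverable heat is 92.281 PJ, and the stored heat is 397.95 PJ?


RF = Q_rec / Q_s
RF = 92.281 / 397.95
RF = 0.23189


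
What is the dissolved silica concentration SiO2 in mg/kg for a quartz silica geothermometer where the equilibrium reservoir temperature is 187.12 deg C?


SiO2 = 10^(5.19 - 1309/(T_eq + 273.15))
SiO2 = 10^(5.19 - 1309/(187.12 + 273.15))
SiO2 = 221.83 mg/kg


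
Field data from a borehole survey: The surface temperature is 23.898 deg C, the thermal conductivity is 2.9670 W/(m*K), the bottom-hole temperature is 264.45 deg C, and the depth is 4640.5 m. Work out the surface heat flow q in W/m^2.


Step 1: grad = (T_d - T_surf)/d * 1000 = (264.45 - 23.898)/4640.5 * 1000 = 51.83752 deg C/km
Step 2: q = k * grad / 1000 = 2.967 * 51.83752 / 1000 = 0.15380 W/m^2
q = 0.15380 W/m^2


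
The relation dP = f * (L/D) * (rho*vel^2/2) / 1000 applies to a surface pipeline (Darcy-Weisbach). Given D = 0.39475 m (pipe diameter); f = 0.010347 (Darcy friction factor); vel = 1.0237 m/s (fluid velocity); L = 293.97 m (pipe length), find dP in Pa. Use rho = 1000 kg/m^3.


dP = f * (L/D) * (rho*vel^2/2) / 1000
dP = 0.010347 * (293.97/0.39475) * (1000*1.0237^2/2) / 1000
dP = 4.037483 kPa
Convert: 4.037483 kPa * 1000.0 = 4037.5 Pa
dP = 4037.5 Pa


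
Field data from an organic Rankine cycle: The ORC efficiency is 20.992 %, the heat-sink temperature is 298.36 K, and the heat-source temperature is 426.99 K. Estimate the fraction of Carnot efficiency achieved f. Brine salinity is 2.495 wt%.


f = (eta_orc/100) / (1 - Tc/Th)
f = (20.992/100) / (1 - 298.36/426.99)
f = 0.69683


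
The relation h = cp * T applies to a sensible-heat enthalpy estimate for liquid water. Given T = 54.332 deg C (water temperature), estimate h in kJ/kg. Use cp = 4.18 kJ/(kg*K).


h = cp * T
h = 4.18 * 54.332
h = 227.11 kJ/kg


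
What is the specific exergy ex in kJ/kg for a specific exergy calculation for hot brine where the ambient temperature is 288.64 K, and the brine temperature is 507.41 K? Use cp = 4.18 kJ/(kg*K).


ex = cp * ((T_b - T_0) - T_0 * ln(T_b/T_0))
ex = 4.18 * ((507.41 - 288.64) - 288.64 * ln(507.41/288.64))
ex = 233.82 kJ/kg


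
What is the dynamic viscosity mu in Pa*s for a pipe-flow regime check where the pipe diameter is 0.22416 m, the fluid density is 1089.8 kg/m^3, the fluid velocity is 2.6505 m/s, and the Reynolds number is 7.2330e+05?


mu = rho * vel * D / Re
mu = 1089.8 * 2.6505 * 0.22416 / 7.2330e+05
mu = 0.00089519 Pa*s


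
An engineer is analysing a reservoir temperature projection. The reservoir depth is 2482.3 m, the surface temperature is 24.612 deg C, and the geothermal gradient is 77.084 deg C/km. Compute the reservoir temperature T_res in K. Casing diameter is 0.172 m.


T_res = T_surf + grad * d / 1000
T_res = 24.612 + 77.084 * 2482.3 / 1000
T_res = 215.9576 deg C
Convert to K: 215.9576 + 273.15 = 489.11 K
T_res = 489.11 K


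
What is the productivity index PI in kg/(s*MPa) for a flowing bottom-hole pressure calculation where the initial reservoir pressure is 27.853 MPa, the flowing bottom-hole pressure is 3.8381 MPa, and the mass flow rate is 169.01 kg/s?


PI = mdot / (P_i - P_wf)
PI = 169.01 / (27.853 - 3.8381)
PI = 7.0377 kg/(s*MPa)


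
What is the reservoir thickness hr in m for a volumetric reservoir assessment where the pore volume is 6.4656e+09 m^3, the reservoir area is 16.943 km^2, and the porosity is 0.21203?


hr = Vp / (A * 1e6 * phi)
hr = 6.4656e+09 / (16.943 * 1e6 * 0.21203)
hr = 1799.8 m


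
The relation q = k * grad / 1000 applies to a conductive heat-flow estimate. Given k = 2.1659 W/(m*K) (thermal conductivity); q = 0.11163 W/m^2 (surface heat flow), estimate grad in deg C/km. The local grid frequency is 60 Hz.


grad = q * 1000 / k
grad = 0.11163 * 1000 / 2.1659
grad = 51.540 deg C/km


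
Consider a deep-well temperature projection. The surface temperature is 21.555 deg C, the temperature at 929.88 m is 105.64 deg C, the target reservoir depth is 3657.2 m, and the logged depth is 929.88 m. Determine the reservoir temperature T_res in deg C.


Step 1: grad = (T_d1 - T_surf)/d1 * 1000 = (105.64 - 21.555)/929.88 * 1000 = 90.42565 deg C/km
Step 2: T_res = T_surf + grad*d2/1000 = 21.555 + 90.42565*3657.2/1000 = 352.26 deg C
T_res = 352.26 deg C


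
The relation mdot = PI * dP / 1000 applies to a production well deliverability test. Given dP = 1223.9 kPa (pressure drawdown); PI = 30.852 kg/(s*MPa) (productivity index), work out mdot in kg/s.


mdot = PI * dP / 1000
mdot = 30.852 * 1223.9 / 1000
mdot = 37.760 kg/s


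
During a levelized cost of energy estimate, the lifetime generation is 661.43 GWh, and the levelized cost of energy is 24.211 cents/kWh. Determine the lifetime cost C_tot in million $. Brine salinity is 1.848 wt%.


C_tot = LCOE / 100 * E_tot
C_tot = 24.211 / 100 * 661.43
C_tot = 160.14 million $


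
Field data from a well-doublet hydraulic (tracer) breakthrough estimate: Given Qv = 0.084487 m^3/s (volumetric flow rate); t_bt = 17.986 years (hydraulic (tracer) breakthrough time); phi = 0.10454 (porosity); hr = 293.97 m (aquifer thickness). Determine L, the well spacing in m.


L = sqrt(t_bt*365.25*86400*3*Qv / (pi*hr*phi))
L = sqrt(17.986*365.25*86400*3*0.084487 / (pi*293.97*0.10454))
L = 1220.7 m


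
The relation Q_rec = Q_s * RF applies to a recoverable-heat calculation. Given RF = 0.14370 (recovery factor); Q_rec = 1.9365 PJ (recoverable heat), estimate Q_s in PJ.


Q_s = Q_rec / RF
Q_s = 1.9365 / 0.14370
Q_s = 13.476 PJ


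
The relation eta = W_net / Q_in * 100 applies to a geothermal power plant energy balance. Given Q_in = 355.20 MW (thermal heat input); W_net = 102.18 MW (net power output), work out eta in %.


eta = W_net / Q_in * 100
eta = 102.18 / 355.20 * 100
eta = 28.767 %


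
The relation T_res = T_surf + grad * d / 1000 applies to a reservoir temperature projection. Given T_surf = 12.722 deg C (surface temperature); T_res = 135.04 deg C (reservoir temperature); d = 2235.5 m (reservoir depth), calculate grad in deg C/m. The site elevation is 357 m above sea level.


grad = (T_res - T_surf) / d * 1000
grad = (135.04 - 12.722) / 2235.5 * 1000
grad = 54.71617 deg C/km
Convert: 54.71617 deg C/km * 0.001 = 0.054716 deg C/m
grad = 0.054716 deg C/m


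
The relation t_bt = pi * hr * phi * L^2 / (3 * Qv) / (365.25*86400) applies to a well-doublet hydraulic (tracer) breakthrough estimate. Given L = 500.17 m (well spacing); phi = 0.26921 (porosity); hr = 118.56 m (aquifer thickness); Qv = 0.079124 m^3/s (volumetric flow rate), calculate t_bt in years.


t_bt = pi * hr * phi * L^2 / (3 * Qv) / (365.25*86400)
t_bt = pi * 118.56 * 0.26921 * 500.17^2 / (3 * 0.079124) / (365.25*86400)
t_bt = 3.3487 years


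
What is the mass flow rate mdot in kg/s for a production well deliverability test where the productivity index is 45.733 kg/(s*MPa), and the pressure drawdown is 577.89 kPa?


mdot = PI * dP / 1000
mdot = 45.733 * 577.89 / 1000
mdot = 26.429 kg/s


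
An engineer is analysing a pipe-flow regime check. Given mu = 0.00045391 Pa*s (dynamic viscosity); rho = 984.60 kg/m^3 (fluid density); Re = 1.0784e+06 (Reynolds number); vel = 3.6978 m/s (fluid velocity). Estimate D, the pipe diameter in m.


D = Re * mu / (rho * vel)
D = 1.0784e+06 * 0.00045391 / (984.60 * 3.6978)
D = 0.13445 m


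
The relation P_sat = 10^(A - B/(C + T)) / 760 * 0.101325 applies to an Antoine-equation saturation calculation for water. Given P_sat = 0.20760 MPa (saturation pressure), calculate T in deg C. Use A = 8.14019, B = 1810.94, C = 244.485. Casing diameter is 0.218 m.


T = B / (A - log10(P_sat * 760 / 0.101325)) - C
T = 1810.94 / (8.14019 - log10(0.20760 * 760 / 0.101325)) - 244.485
T = 121.52 deg C


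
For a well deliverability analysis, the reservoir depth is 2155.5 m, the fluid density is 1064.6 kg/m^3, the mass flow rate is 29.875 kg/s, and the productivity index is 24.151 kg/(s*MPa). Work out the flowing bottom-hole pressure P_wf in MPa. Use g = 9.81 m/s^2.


Step 1: P_i = rho*g*h/1e6 = 1064.6*9.81*2155.5/1e6 = 22.51145 MPa
Step 2: P_wf = P_i - mdot/PI = 22.51145 - 29.875/24.151 = 21.274 MPa
P_wf = 21.274 MPa


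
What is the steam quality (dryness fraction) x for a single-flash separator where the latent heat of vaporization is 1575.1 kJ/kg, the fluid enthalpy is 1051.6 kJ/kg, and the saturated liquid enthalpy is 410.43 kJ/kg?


x = (h - hf) / hfg
x = (1051.6 - 410.43) / 1575.1
x = 0.40707


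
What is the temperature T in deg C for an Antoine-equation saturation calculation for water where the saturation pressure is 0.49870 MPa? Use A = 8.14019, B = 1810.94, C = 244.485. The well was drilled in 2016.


T = B / (A - log10(P_sat * 760 / 0.101325)) - C
T = 1810.94 / (8.14019 - log10(0.49870 * 760 / 0.101325)) - 244.485
T = 152.02 deg C


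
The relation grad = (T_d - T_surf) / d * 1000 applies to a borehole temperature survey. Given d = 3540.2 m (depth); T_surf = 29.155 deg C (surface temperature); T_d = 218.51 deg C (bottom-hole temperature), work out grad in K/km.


grad = (T_d - T_surf) / d * 1000
grad = (218.51 - 29.155) / 3540.2 * 1000
grad = 53.48709 deg C/km
Convert: 53.48709 deg C/km * 1.0 = 53.487 K/km
grad = 53.487 K/km


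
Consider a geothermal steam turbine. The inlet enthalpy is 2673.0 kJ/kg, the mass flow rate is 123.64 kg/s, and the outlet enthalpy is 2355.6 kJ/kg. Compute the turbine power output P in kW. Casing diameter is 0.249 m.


P = mdot * (h_in - h_out) / 1000
P = 123.64 * (2673.0 - 2355.6) / 1000
P = 39.24334 MW
Convert: 39.24334 MW * 1000.0 = 39243 kW
P = 39243 kW


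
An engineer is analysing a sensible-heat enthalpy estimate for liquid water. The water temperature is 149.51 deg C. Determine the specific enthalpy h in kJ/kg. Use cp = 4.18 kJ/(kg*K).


h = cp * T
h = 4.18 * 149.51
h = 624.95 kJ/kg


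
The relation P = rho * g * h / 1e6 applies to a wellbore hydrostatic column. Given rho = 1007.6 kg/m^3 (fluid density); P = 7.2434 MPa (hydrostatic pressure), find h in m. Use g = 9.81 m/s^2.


h = P * 1e6 / (g * rho)
h = 7.2434 * 1e6 / (9.81 * 1007.6)
h = 732.80 m


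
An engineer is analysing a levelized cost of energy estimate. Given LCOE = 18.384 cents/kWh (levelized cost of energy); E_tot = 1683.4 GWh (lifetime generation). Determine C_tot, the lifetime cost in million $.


C_tot = LCOE / 100 * E_tot
C_tot = 18.384 / 100 * 1683.4
C_tot = 309.48 million $


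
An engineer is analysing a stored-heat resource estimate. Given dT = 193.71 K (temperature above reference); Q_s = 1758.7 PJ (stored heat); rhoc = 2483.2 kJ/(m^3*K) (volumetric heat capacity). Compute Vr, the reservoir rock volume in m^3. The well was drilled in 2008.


Vr = Q_s * 1e12 / (rhoc * dT)
Vr = 1758.7 * 1e12 / (2483.2 * 193.71)
Vr = 3.6562e+09 m^3


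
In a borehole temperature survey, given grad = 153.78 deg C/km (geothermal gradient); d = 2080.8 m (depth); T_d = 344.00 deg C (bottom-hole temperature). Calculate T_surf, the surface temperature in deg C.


T_surf = T_d - grad * d / 1000
T_surf = 344.00 - 153.78 * 2080.8 / 1000
T_surf = 24.015 deg C


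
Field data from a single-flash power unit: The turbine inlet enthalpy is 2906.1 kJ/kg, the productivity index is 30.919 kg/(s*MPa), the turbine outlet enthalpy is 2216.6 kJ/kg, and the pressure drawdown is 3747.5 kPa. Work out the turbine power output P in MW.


Step 1: mdot = PI * dP / 1000 = 30.919 * 3747.5 / 1000 = 115.8690 kg/s
Step 2: P = mdot*(h_in - h_out)/1000 = 115.8690*(2906.1 - 2216.6)/1000 = 79.892 MW
P = 79.892 MW


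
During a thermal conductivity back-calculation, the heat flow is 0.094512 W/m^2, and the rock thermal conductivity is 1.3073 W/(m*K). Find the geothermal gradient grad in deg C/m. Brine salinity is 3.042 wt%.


grad = q / k * 1000
grad = 0.094512 / 1.3073 * 1000
grad = 72.29557 deg C/km
Convert: 72.29557 deg C/km * 0.001 = 0.072296 deg C/m
grad = 0.072296 deg C/m


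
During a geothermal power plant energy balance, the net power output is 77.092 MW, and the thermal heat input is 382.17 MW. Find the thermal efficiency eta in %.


eta = W_net / Q_in * 100
eta = 77.092 / 382.17 * 100
eta = 20.172 %


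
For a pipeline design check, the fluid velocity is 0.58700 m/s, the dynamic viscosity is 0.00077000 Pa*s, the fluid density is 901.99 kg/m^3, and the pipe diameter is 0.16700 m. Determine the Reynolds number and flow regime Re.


Step 1: Re = rho*vel*D/mu = 901.99*0.587*0.167/0.00077 = 1.1483e+05
Step 2: Re = 1.1483e+05 > 4000, so flow is turbulent.
Re = 1.1483e+05 (turbulent)


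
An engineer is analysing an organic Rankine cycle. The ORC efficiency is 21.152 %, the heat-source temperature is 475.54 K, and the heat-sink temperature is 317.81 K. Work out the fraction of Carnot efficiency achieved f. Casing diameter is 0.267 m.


f = (eta_orc/100) / (1 - Tc/Th)
f = (21.152/100) / (1 - 317.81/475.54)
f = 0.63771


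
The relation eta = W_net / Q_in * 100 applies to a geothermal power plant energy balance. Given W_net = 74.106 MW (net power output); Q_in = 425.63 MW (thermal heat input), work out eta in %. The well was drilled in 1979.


eta = W_net / Q_in * 100
eta = 74.106 / 425.63 * 100
eta = 17.411 %


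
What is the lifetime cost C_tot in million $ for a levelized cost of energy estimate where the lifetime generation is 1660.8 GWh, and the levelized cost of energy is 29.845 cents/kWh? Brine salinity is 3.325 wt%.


C_tot = LCOE / 100 * E_tot
C_tot = 29.845 / 100 * 1660.8
C_tot = 495.67 million $


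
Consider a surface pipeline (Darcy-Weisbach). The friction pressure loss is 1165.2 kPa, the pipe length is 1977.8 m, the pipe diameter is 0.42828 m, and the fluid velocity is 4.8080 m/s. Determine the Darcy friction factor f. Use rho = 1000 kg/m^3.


f = dP*1000 / ((L/D)*(rho*vel^2/2))
f = 1165.2*1000 / ((1977.8/0.42828)*(1000*4.8080^2/2))
f = 0.021830


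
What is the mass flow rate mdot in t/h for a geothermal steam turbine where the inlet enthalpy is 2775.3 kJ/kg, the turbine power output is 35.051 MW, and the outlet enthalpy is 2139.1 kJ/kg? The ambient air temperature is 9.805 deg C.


mdot = P * 1000 / (h_in - h_out)
mdot = 35.051 * 1000 / (2775.3 - 2139.1)
mdot = 55.09431 kg/s
Convert: 55.09431 kg/s * 3.6 = 198.34 t/h
mdot = 198.34 t/h


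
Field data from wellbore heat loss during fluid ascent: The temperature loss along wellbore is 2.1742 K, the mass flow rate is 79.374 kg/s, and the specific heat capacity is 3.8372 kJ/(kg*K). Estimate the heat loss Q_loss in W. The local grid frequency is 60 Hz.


Q_loss = mdot * cp * dT
Q_loss = 79.374 * 3.8372 * 2.1742
Q_loss = 662.2046 kW
Convert: 662.2046 kW * 1000.0 = 6.6220e+05 W
Q_loss = 6.6220e+05 W


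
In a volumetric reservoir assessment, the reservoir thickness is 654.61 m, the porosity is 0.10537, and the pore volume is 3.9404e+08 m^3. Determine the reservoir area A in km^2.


A = Vp / (1e6 * hr * phi)
A = 3.9404e+08 / (1e6 * 654.61 * 0.10537)
A = 5.7127 km^2


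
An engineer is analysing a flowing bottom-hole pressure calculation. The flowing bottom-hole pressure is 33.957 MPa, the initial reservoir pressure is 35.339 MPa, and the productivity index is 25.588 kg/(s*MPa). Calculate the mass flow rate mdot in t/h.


mdot = (P_i - P_wf) * PI
mdot = (35.339 - 33.957) * 25.588
mdot = 35.36262 kg/s
Convert: 35.36262 kg/s * 3.6 = 127.31 t/h
mdot = 127.31 t/h


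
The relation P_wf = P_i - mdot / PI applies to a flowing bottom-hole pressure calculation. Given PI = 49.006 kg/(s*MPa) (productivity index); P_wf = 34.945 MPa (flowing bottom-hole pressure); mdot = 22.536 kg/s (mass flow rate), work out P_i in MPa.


P_i = P_wf + mdot / PI
P_i = 34.945 + 22.536 / 49.006
P_i = 35.405 MPa


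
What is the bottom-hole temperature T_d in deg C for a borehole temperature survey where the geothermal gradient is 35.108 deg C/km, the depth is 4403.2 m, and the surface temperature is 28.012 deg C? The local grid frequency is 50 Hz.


T_d = T_surf + grad * d / 1000
T_d = 28.012 + 35.108 * 4403.2 / 1000
T_d = 182.60 deg C


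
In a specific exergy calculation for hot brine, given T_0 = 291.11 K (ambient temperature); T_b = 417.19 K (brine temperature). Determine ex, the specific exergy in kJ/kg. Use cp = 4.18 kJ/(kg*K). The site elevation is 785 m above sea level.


ex = cp * ((T_b - T_0) - T_0 * ln(T_b/T_0))
ex = 4.18 * ((417.19 - 291.11) - 291.11 * ln(417.19/291.11))
ex = 89.146 kJ/kg


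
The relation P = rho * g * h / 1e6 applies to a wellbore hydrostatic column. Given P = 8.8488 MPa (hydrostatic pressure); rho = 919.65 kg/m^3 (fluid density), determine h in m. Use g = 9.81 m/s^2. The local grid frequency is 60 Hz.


h = P * 1e6 / (g * rho)
h = 8.8488 * 1e6 / (9.81 * 919.65)
h = 980.83 m


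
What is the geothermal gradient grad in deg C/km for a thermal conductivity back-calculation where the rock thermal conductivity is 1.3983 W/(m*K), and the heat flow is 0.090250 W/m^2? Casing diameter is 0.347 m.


grad = q / k * 1000
grad = 0.090250 / 1.3983 * 1000
grad = 64.543 deg C/km


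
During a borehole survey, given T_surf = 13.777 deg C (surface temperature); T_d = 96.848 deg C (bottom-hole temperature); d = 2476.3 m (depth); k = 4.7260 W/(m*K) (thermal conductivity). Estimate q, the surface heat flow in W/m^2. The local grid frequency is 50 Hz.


Step 1: grad = (T_d - T_surf)/d * 1000 = (96.848 - 13.777)/2476.3 * 1000 = 33.54642 deg C/km
Step 2: q = k * grad / 1000 = 4.726 * 33.54642 / 1000 = 0.15854 W/m^2
q = 0.15854 W/m^2


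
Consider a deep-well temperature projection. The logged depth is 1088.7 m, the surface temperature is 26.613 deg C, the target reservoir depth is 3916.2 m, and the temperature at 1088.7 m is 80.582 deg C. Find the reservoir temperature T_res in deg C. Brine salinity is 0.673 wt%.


Step 1: grad = (T_d1 - T_surf)/d1 * 1000 = (80.582 - 26.613)/1088.7 * 1000 = 49.57197 deg C/km
Step 2: T_res = T_surf + grad*d2/1000 = 26.613 + 49.57197*3916.2/1000 = 220.75 deg C
T_res = 220.75 deg C


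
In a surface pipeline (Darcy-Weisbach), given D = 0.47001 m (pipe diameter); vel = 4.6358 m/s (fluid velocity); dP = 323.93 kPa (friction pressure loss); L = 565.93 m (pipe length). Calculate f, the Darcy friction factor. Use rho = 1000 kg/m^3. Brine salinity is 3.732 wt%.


f = dP*1000 / ((L/D)*(rho*vel^2/2))
f = 323.93*1000 / ((565.93/0.47001)*(1000*4.6358^2/2))
f = 0.025037


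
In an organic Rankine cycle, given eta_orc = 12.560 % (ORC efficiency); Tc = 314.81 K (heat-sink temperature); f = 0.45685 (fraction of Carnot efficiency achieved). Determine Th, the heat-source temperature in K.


Th = Tc / (1 - (eta_orc/100)/f)
Th = 314.81 / (1 - (12.560/100)/0.45685)
Th = 434.18 K


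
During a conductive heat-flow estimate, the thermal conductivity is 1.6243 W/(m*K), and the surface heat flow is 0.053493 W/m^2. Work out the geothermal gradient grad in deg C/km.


grad = q * 1000 / k
grad = 0.053493 * 1000 / 1.6243
grad = 32.933 deg C/km


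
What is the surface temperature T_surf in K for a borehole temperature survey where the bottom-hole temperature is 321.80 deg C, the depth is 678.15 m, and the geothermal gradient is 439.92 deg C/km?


T_surf = T_d - grad * d / 1000
T_surf = 321.80 - 439.92 * 678.15 / 1000
T_surf = 23.46825 deg C
Convert to K: 23.46825 + 273.15 = 296.62 K
T_surf = 296.62 K


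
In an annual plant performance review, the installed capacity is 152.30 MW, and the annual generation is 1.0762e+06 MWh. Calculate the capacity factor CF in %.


CF = E_a / (cap * 8760) * 100
CF = 1.0762e+06 / (152.30 * 8760) * 100
CF = 80.666 %


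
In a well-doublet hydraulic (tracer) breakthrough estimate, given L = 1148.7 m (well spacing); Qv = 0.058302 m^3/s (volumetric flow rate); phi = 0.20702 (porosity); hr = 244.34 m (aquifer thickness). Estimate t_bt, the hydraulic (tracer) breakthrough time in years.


t_bt = pi * hr * phi * L^2 / (3 * Qv) / (365.25*86400)
t_bt = pi * 244.34 * 0.20702 * 1148.7^2 / (3 * 0.058302) / (365.25*86400)
t_bt = 37.989 years


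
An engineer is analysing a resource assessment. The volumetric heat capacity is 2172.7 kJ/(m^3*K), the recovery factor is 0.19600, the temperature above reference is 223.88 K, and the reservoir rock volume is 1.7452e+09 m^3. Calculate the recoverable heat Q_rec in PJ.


Step 1: Q_s = Vr*rhoc*dT/1e12 = 1.7452e+09*2172.7*223.88/1e12 = 848.9073 PJ
Step 2: Q_rec = Q_s * RF = 848.9073 * 0.196 = 166.39 PJ
Q_rec = 166.39 PJ


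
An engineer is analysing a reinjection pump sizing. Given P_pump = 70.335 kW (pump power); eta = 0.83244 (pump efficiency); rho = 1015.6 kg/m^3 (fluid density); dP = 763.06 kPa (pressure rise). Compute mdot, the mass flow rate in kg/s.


mdot = P_pump * rho * eta / dP
mdot = 70.335 * 1015.6 * 0.83244 / 763.06
mdot = 77.927 kg/s


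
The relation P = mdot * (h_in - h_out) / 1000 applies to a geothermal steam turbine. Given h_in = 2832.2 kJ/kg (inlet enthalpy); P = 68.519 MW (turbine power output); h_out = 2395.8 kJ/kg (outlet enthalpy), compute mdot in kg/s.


mdot = P * 1000 / (h_in - h_out)
mdot = 68.519 * 1000 / (2832.2 - 2395.8)
mdot = 157.01 kg/s


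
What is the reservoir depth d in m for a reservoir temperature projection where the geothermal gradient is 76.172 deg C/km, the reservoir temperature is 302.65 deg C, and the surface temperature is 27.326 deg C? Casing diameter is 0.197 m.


d = (T_res - T_surf) / grad * 1000
d = (302.65 - 27.326) / 76.172 * 1000
d = 3614.5 m


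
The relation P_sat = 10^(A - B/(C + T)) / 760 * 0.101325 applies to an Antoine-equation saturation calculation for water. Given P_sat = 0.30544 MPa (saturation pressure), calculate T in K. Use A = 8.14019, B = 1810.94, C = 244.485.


T = B / (A - log10(P_sat * 760 / 0.101325)) - C
T = 1810.94 / (8.14019 - log10(0.30544 * 760 / 0.101325)) - 244.485
T = 134.3595 deg C
Convert to K: 134.3595 + 273.15 = 407.51 K
T = 407.51 K


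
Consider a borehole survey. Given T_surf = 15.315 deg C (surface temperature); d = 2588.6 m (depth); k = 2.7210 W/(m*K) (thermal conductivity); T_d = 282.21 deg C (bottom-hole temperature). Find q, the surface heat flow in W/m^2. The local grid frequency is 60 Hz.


Step 1: grad = (T_d - T_surf)/d * 1000 = (282.21 - 15.315)/2588.6 * 1000 = 103.1040 deg C/km
Step 2: q = k * grad / 1000 = 2.721 * 103.1040 / 1000 = 0.28055 W/m^2
q = 0.28055 W/m^2


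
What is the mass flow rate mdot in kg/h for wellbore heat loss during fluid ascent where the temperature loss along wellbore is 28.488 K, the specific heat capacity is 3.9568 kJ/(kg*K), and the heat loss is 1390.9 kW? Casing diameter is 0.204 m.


mdot = Q_loss / (cp * dT)
mdot = 1390.9 / (3.9568 * 28.488)
mdot = 12.33928 kg/s
Convert: 12.33928 kg/s * 3600.0 = 44421 kg/h
mdot = 44421 kg/h


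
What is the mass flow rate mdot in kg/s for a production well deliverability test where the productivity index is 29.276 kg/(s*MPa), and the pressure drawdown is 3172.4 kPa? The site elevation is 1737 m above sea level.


mdot = PI * dP / 1000
mdot = 29.276 * 3172.4 / 1000
mdot = 92.875 kg/s


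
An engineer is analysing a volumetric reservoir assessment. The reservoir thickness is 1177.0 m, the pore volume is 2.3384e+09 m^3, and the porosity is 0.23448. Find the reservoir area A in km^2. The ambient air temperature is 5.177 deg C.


A = Vp / (1e6 * hr * phi)
A = 2.3384e+09 / (1e6 * 1177.0 * 0.23448)
A = 8.4730 km^2


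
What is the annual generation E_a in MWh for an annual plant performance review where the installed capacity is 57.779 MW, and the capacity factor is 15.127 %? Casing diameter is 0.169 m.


E_a = CF / 100 * cap * 8760
E_a = 15.127 / 100 * 57.779 * 8760
E_a = 76564 MWh


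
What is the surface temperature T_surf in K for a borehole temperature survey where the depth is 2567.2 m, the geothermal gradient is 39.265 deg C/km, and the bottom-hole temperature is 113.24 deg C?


T_surf = T_d - grad * d / 1000
T_surf = 113.24 - 39.265 * 2567.2 / 1000
T_surf = 12.43889 deg C
Convert to K: 12.43889 + 273.15 = 285.59 K
T_surf = 285.59 K


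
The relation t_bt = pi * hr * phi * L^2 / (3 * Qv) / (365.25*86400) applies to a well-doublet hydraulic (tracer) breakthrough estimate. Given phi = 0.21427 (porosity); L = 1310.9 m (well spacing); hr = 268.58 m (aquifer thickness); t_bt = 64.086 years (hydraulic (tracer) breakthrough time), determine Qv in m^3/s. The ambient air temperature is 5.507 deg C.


Qv = pi*hr*phi*L^2 / (3*t_bt*365.25*86400)
Qv = pi*268.58*0.21427*1310.9^2 / (3*64.086*365.25*86400)
Qv = 0.051208 m^3/s


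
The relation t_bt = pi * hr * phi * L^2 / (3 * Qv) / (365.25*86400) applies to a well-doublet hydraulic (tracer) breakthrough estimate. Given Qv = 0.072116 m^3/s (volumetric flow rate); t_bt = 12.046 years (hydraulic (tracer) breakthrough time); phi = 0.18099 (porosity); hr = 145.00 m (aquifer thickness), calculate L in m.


L = sqrt(t_bt*365.25*86400*3*Qv / (pi*hr*phi))
L = sqrt(12.046*365.25*86400*3*0.072116 / (pi*145.00*0.18099))
L = 998.77 m


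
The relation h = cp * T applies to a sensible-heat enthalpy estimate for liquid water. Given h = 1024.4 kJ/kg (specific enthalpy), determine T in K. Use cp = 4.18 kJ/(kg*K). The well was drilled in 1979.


T = h / cp
T = 1024.4 / 4.18
T = 245.0718 deg C
Convert to K: 245.0718 + 273.15 = 518.22 K
T = 518.22 K


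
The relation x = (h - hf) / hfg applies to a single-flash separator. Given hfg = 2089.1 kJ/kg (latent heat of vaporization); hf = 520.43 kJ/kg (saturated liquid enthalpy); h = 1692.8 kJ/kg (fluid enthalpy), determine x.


x = (h - hf) / hfg
x = (1692.8 - 520.43) / 2089.1
x = 0.56118


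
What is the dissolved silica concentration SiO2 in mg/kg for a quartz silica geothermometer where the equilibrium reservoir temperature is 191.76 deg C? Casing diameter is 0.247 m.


SiO2 = 10^(5.19 - 1309/(T_eq + 273.15))
SiO2 = 10^(5.19 - 1309/(191.76 + 273.15))
SiO2 = 236.81 mg/kg


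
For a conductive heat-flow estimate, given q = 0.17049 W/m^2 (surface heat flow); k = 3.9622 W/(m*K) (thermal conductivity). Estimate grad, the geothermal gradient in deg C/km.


grad = q * 1000 / k
grad = 0.17049 * 1000 / 3.9622
grad = 43.029 deg C/km


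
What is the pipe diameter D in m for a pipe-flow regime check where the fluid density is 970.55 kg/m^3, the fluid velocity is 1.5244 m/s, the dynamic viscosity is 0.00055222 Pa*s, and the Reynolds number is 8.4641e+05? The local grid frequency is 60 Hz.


D = Re * mu / (rho * vel)
D = 8.4641e+05 * 0.00055222 / (970.55 * 1.5244)
D = 0.31592 m


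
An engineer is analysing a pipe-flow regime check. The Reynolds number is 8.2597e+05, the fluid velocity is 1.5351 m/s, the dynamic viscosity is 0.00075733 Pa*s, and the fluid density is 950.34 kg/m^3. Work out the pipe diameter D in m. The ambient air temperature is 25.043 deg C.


D = Re * mu / (rho * vel)
D = 8.2597e+05 * 0.00075733 / (950.34 * 1.5351)
D = 0.42878 m


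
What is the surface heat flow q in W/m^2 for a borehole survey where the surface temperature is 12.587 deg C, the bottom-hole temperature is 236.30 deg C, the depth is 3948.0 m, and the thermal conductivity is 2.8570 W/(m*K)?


Step 1: grad = (T_d - T_surf)/d * 1000 = (236.3 - 12.587)/3948.0 * 1000 = 56.66489 deg C/km
Step 2: q = k * grad / 1000 = 2.857 * 56.66489 / 1000 = 0.16189 W/m^2
q = 0.16189 W/m^2


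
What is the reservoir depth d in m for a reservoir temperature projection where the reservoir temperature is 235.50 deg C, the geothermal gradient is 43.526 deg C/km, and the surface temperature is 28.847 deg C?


d = (T_res - T_surf) / grad * 1000
d = (235.50 - 28.847) / 43.526 * 1000
d = 4747.8 m


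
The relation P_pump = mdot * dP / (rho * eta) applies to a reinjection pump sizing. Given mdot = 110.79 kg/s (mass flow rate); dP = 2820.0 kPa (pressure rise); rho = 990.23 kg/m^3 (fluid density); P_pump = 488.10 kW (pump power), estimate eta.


eta = mdot * dP / (rho * P_pump)
eta = 110.79 * 2820.0 / (990.23 * 488.10)
eta = 0.64641


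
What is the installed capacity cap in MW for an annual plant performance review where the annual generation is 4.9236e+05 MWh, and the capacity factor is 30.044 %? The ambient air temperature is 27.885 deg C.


cap = E_a / (CF/100 * 8760)
cap = 4.9236e+05 / (30.044/100 * 8760)
cap = 187.08 MW


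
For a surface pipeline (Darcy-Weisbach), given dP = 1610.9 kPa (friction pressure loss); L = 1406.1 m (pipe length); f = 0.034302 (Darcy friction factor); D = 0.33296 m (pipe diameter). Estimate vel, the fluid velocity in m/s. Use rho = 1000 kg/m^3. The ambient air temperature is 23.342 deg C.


vel = sqrt(dP*1000*2*D / (f*L*rho))
vel = sqrt(1610.9*1000*2*0.33296 / (0.034302*1406.1*1000))
vel = 4.7160 m/s


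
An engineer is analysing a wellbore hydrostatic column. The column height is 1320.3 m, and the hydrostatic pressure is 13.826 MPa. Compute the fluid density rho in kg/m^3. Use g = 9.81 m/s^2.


rho = P * 1e6 / (g * h)
rho = 13.826 * 1e6 / (9.81 * 1320.3)
rho = 1067.5 kg/m^3


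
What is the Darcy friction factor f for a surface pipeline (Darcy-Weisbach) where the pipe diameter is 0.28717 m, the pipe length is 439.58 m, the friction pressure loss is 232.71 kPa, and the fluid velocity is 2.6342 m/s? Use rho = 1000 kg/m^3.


f = dP*1000 / ((L/D)*(rho*vel^2/2))
f = 232.71*1000 / ((439.58/0.28717)*(1000*2.6342^2/2))
f = 0.043818


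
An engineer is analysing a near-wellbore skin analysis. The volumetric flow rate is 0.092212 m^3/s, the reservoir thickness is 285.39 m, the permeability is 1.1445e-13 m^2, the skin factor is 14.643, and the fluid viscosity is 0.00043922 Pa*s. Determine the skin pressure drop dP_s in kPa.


dP_s = S * q * mu / (2*pi*k*hr) / 1000
dP_s = 14.643 * 0.092212 * 0.00043922 / (2*pi*1.1445e-13*285.39) / 1000
dP_s = 2889.8 kPa


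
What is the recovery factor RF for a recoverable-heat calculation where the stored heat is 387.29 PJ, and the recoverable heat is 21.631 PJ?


RF = Q_rec / Q_s
RF = 21.631 / 387.29
RF = 0.055852


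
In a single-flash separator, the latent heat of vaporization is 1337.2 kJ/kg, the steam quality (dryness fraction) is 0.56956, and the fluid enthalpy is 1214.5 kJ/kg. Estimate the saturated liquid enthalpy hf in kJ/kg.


hf = h - x * hfg
hf = 1214.5 - 0.56956 * 1337.2
hf = 452.88 kJ/kg


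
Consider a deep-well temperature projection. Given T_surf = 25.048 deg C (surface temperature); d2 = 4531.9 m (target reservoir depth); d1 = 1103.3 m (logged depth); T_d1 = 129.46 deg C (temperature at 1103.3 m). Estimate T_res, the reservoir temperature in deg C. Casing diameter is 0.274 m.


Step 1: grad = (T_d1 - T_surf)/d1 * 1000 = (129.46 - 25.048)/1103.3 * 1000 = 94.63609 deg C/km
Step 2: T_res = T_surf + grad*d2/1000 = 25.048 + 94.63609*4531.9/1000 = 453.93 deg C
T_res = 453.93 deg C


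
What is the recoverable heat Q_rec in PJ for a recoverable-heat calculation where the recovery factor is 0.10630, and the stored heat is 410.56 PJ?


Q_rec = Q_s * RF
Q_rec = 410.56 * 0.10630
Q_rec = 43.643 PJ


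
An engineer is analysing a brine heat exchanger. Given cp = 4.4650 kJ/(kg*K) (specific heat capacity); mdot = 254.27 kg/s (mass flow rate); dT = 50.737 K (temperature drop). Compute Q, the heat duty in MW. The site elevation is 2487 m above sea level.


Q = mdot * cp * dT / 1000
Q = 254.27 * 4.4650 * 50.737 / 1000
Q = 57.603 MW


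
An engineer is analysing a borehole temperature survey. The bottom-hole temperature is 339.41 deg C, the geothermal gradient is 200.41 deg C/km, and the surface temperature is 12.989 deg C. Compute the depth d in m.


d = (T_d - T_surf) / grad * 1000
d = (339.41 - 12.989) / 200.41 * 1000
d = 1628.8 m
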